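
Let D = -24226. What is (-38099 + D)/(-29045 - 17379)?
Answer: 62325/46424 ≈ 1.3425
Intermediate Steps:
(-38099 + D)/(-29045 - 17379) = (-38099 - 24226)/(-29045 - 17379) = -62325/(-46424) = -62325*(-1/46424) = 62325/46424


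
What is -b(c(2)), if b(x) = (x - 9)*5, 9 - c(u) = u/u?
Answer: 5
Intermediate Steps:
c(u) = 8 (c(u) = 9 - u/u = 9 - 1*1 = 9 - 1 = 8)
b(x) = -45 + 5*x (b(x) = (-9 + x)*5 = -45 + 5*x)
-b(c(2)) = -(-45 + 5*8) = -(-45 + 40) = -1*(-5) = 5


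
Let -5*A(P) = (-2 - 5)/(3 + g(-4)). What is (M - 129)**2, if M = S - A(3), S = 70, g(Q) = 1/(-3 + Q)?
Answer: 35390601/10000 ≈ 3539.1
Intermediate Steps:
A(P) = 49/100 (A(P) = -(-2 - 5)/(5*(3 + 1/(-3 - 4))) = -(-7)/(5*(3 + 1/(-7))) = -(-7)/(5*(3 - 1/7)) = -(-7)/(5*20/7) = -(-7)*7/(5*20) = -1/5*(-49/20) = 49/100)
M = 6951/100 (M = 70 - 1*49/100 = 70 - 49/100 = 6951/100 ≈ 69.510)
(M - 129)**2 = (6951/100 - 129)**2 = (-5949/100)**2 = 35390601/10000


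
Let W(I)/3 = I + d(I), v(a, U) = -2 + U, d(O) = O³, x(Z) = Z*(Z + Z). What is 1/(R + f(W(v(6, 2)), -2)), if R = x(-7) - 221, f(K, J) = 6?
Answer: -1/117 ≈ -0.0085470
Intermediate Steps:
x(Z) = 2*Z² (x(Z) = Z*(2*Z) = 2*Z²)
W(I) = 3*I + 3*I³ (W(I) = 3*(I + I³) = 3*I + 3*I³)
R = -123 (R = 2*(-7)² - 221 = 2*49 - 221 = 98 - 221 = -123)
1/(R + f(W(v(6, 2)), -2)) = 1/(-123 + 6) = 1/(-117) = -1/117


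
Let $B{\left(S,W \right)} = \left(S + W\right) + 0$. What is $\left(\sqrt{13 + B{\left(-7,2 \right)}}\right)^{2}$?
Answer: $8$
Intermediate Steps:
$B{\left(S,W \right)} = S + W$
$\left(\sqrt{13 + B{\left(-7,2 \right)}}\right)^{2} = \left(\sqrt{13 + \left(-7 + 2\right)}\right)^{2} = \left(\sqrt{13 - 5}\right)^{2} = \left(\sqrt{8}\right)^{2} = \left(2 \sqrt{2}\right)^{2} = 8$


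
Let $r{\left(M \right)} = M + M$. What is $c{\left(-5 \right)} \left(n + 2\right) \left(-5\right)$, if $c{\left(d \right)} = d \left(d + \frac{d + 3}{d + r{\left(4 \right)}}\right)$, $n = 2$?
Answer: $- \frac{1700}{3} \approx -566.67$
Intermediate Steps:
$r{\left(M \right)} = 2 M$
$c{\left(d \right)} = d \left(d + \frac{3 + d}{8 + d}\right)$ ($c{\left(d \right)} = d \left(d + \frac{d + 3}{d + 2 \cdot 4}\right) = d \left(d + \frac{3 + d}{d + 8}\right) = d \left(d + \frac{3 + d}{8 + d}\right)$)
$c{\left(-5 \right)} \left(n + 2\right) \left(-5\right) = - \frac{5 \left(3 + \left(-5\right)^{2} + 9 \left(-5\right)\right)}{8 - 5} \left(2 + 2\right) \left(-5\right) = - \frac{5 \left(3 + 25 - 45\right)}{3} \cdot 4 \left(-5\right) = \left(-5\right) \frac{1}{3} \left(-17\right) \left(-20\right) = \frac{85}{3} \left(-20\right) = - \frac{1700}{3}$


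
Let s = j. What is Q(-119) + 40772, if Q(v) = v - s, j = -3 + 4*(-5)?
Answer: 40676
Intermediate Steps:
j = -23 (j = -3 - 20 = -23)
s = -23
Q(v) = 23 + v (Q(v) = v - 1*(-23) = v + 23 = 23 + v)
Q(-119) + 40772 = (23 - 119) + 40772 = -96 + 40772 = 40676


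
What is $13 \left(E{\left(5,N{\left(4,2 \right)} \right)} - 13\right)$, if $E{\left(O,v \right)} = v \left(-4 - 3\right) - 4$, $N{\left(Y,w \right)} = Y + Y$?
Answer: $-949$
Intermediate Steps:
$N{\left(Y,w \right)} = 2 Y$
$E{\left(O,v \right)} = -4 - 7 v$ ($E{\left(O,v \right)} = v \left(-4 - 3\right) - 4 = v \left(-7\right) - 4 = - 7 v - 4 = -4 - 7 v$)
$13 \left(E{\left(5,N{\left(4,2 \right)} \right)} - 13\right) = 13 \left(\left(-4 - 7 \cdot 2 \cdot 4\right) - 13\right) = 13 \left(\left(-4 - 56\right) - 13\right) = 13 \left(-60 - 13\right) = 13 \left(-73\right) = -949$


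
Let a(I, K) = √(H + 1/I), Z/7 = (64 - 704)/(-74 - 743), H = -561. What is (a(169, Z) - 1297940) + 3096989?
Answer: 1799049 + 2*I*√23702/13 ≈ 1.799e+6 + 23.685*I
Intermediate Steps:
Z = 4480/817 (Z = 7*((64 - 704)/(-74 - 743)) = 7*(-640/(-817)) = 7*(-640*(-1/817)) = 7*(640/817) = 4480/817 ≈ 5.4835)
a(I, K) = √(-561 + 1/I)
(a(169, Z) - 1297940) + 3096989 = (√(-561 + 1/169) - 1297940) + 3096989 = (√(-94808/169) - 1297940) + 3096989 = (2*I*√23702/13 - 1297940) + 3096989 = (-1297940 + 2*I*√23702/13) + 3096989 = 1799049 + 2*I*√23702/13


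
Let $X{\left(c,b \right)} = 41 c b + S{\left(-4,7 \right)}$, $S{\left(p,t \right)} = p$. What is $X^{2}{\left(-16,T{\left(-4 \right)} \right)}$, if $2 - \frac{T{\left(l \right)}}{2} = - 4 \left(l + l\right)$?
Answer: $1548894736$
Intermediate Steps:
$T{\left(l \right)} = 4 + 16 l$ ($T{\left(l \right)} = 4 - 2 \left(- 4 \left(l + l\right)\right) = 4 - 2 \left(- 4 \cdot 2 l\right) = 4 - 2 \left(- 8 l\right) = 4 + 16 l$)
$X{\left(c,b \right)} = -4 + 41 b c$ ($X{\left(c,b \right)} = 41 c b - 4 = 41 b c - 4 = -4 + 41 b c$)
$X^{2}{\left(-16,T{\left(-4 \right)} \right)} = \left(-4 + 41 \left(4 + 16 \left(-4\right)\right) \left(-16\right)\right)^{2} = \left(-4 + 41 \left(4 - 64\right) \left(-16\right)\right)^{2} = \left(-4 + 41 \left(-60\right) \left(-16\right)\right)^{2} = \left(-4 + 39360\right)^{2} = 39356^{2} = 1548894736$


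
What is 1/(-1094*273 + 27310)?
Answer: -1/271352 ≈ -3.6853e-6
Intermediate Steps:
1/(-1094*273 + 27310) = 1/(-298662 + 27310) = 1/(-271352) = -1/271352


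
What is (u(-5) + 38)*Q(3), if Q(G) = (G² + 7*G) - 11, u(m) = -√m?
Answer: 722 - 19*I*√5 ≈ 722.0 - 42.485*I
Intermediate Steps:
Q(G) = -11 + G² + 7*G
(u(-5) + 38)*Q(3) = (-√(-5) + 38)*(-11 + 3² + 7*3) = (-I*√5 + 38)*(-11 + 9 + 21) = (-I*√5 + 38)*19 = (38 - I*√5)*19 = 722 - 19*I*√5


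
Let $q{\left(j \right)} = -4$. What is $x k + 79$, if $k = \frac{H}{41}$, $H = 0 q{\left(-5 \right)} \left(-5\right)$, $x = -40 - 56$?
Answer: $79$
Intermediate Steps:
$x = -96$ ($x = -40 - 56 = -96$)
$H = 0$ ($H = 0 \left(-4\right) \left(-5\right) = 0 \left(-5\right) = 0$)
$k = 0$ ($k = \frac{0}{41} = 0 \cdot \frac{1}{41} = 0$)
$x k + 79 = \left(-96\right) 0 + 79 = 0 + 79 = 79$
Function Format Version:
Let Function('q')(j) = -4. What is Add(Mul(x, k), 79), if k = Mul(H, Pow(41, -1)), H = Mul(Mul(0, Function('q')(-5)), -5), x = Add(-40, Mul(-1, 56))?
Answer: 79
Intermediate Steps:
x = -96 (x = Add(-40, -56) = -96)
H = 0 (H = Mul(Mul(0, -4), -5) = Mul(0, -5) = 0)
k = 0 (k = Mul(0, Pow(41, -1)) = Mul(0, Rational(1, 41)) = 0)
Add(Mul(x, k), 79) = Add(Mul(-96, 0), 79) = Add(0, 79) = 79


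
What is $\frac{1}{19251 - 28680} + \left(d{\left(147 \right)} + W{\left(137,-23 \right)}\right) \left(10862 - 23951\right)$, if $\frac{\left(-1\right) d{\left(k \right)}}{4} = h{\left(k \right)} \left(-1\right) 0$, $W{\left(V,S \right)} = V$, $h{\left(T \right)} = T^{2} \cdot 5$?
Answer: $- \frac{16908016798}{9429} \approx -1.7932 \cdot 10^{6}$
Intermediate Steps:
$h{\left(T \right)} = 5 T^{2}$
$d{\left(k \right)} = 0$ ($d{\left(k \right)} = - 4 \cdot 5 k^{2} \left(-1\right) 0 = - 4 - 5 k^{2} \cdot 0 = \left(-4\right) 0 = 0$)
$\frac{1}{19251 - 28680} + \left(d{\left(147 \right)} + W{\left(137,-23 \right)}\right) \left(10862 - 23951\right) = \frac{1}{19251 - 28680} + \left(0 + 137\right) \left(10862 - 23951\right) = \frac{1}{-9429} + 137 \left(-13089\right) = - \frac{1}{9429} - 1793193 = - \frac{16908016798}{9429}$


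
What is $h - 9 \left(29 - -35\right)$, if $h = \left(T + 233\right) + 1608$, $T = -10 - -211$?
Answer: $1466$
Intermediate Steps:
$T = 201$ ($T = -10 + 211 = 201$)
$h = 2042$ ($h = \left(201 + 233\right) + 1608 = 434 + 1608 = 2042$)
$h - 9 \left(29 - -35\right) = 2042 - 9 \left(29 - -35\right) = 2042 - 9 \left(29 + 35\right) = 2042 - 9 \cdot 64 = 2042 - 576 = 1466$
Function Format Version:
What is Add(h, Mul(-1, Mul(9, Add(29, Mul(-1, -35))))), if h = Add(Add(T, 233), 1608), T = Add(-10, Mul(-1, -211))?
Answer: 1466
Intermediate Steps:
T = 201 (T = Add(-10, 211) = 201)
h = 2042 (h = Add(Add(201, 233), 1608) = Add(434, 1608) = 2042)
Add(h, Mul(-1, Mul(9, Add(29, Mul(-1, -35))))) = Add(2042, Mul(-1, Mul(9, Add(29, Mul(-1, -35))))) = Add(2042, Mul(-1, Mul(9, Add(29, 35)))) = Add(2042, Mul(-1, Mul(9, 64))) = Add(2042, Mul(-1, 576)) = Add(2042, -576) = 1466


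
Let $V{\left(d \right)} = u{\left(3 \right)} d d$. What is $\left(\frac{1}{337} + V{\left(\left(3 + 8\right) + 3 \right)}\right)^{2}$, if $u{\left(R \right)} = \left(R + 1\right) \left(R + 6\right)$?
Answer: $\frac{5654280004129}{113569} \approx 4.9787 \cdot 10^{7}$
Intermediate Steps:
$u{\left(R \right)} = \left(1 + R\right) \left(6 + R\right)$
$V{\left(d \right)} = 36 d^{2}$ ($V{\left(d \right)} = \left(6 + 3^{2} + 7 \cdot 3\right) d d = \left(6 + 9 + 21\right) d d = 36 d d = 36 d^{2}$)
$\left(\frac{1}{337} + V{\left(\left(3 + 8\right) + 3 \right)}\right)^{2} = \left(\frac{1}{337} + 36 \left(\left(3 + 8\right) + 3\right)^{2}\right)^{2} = \left(\frac{1}{337} + 36 \left(11 + 3\right)^{2}\right)^{2} = \left(\frac{1}{337} + 36 \cdot 14^{2}\right)^{2} = \left(\frac{1}{337} + 36 \cdot 196\right)^{2} = \left(\frac{1}{337} + 7056\right)^{2} = \left(\frac{2377873}{337}\right)^{2} = \frac{5654280004129}{113569}$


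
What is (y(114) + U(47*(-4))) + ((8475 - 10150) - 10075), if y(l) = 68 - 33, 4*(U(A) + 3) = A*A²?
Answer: -1672886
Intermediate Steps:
U(A) = -3 + A³/4 (U(A) = -3 + (A*A²)/4 = -3 + A³/4)
y(l) = 35
(y(114) + U(47*(-4))) + ((8475 - 10150) - 10075) = (35 + (-3 + (47*(-4))³/4)) + ((8475 - 10150) - 10075) = (35 + (-3 + (¼)*(-188)³)) + (-1675 - 10075) = (35 + (-3 + (¼)*(-6644672))) - 11750 = (35 + (-3 - 1661168)) - 11750 = (35 - 1661171) - 11750 = -1661136 - 11750 = -1672886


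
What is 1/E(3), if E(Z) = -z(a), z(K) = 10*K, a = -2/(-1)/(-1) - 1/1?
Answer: 1/30 ≈ 0.033333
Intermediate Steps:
a = -3 (a = -2*(-1)*(-1) - 1*1 = 2*(-1) - 1 = -2 - 1 = -3)
E(Z) = 30 (E(Z) = -10*(-3) = -1*(-30) = 30)
1/E(3) = 1/30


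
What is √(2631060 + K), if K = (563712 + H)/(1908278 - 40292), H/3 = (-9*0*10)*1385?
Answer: 2*√63755189916663693/311331 ≈ 1622.1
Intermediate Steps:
H = 0 (H = 3*((-9*0*10)*1385) = 3*((0*10)*1385) = 3*(0*1385) = 3*0 = 0)
K = 93952/311331 (K = (563712 + 0)/(1908278 - 40292) = 563712/1867986 = 563712*(1/1867986) = 93952/311331 ≈ 0.30178)
√(2631060 + K) = √(2631060 + 93952/311331) = √(819130634812/311331) = 2*√63755189916663693/311331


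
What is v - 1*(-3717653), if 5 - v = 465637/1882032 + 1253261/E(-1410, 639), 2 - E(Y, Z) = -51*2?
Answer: 90662926457153/24466416 ≈ 3.7056e+6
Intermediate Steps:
E(Y, Z) = 104 (E(Y, Z) = 2 - (-51)*2 = 2 - 1*(-102) = 2 + 102 = 104)
v = -294718384495/24466416 (v = 5 - (465637/1882032 + 1253261/104) = 5 - 1*294840716575/24466416 = 5 - 294840716575/24466416 = -294718384495/24466416 ≈ -12046.)
v - 1*(-3717653) = -294718384495/24466416 - 1*(-3717653) = -294718384495/24466416 + 3717653 = 90662926457153/24466416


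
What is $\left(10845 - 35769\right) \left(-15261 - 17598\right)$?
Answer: $818977716$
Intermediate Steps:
$\left(10845 - 35769\right) \left(-15261 - 17598\right) = \left(-24924\right) \left(-32859\right) = 818977716$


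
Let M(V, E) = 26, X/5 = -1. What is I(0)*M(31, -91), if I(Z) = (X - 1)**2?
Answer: 936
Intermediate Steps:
X = -5 (X = 5*(-1) = -5)
I(Z) = 36 (I(Z) = (-5 - 1)**2 = (-6)**2 = 36)
I(0)*M(31, -91) = 36*26 = 936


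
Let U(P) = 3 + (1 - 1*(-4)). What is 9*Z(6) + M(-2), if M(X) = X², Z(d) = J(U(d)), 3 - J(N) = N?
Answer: -41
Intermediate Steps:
U(P) = 8 (U(P) = 3 + (1 + 4) = 3 + 5 = 8)
J(N) = 3 - N
Z(d) = -5 (Z(d) = 3 - 1*8 = 3 - 8 = -5)
9*Z(6) + M(-2) = 9*(-5) + (-2)² = -45 + 4 = -41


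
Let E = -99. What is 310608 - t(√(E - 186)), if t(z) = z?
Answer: 310608 - I*√285 ≈ 3.1061e+5 - 16.882*I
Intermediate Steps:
310608 - t(√(E - 186)) = 310608 - √(-99 - 186) = 310608 - √(-285) = 310608 - I*√285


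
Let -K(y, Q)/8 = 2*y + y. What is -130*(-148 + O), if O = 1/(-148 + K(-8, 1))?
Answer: 423215/22 ≈ 19237.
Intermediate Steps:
K(y, Q) = -24*y (K(y, Q) = -8*(2*y + y) = -24*y)
O = 1/44 (O = 1/(-148 - 24*(-8)) = 1/(-148 + 192) = 1/44 ≈ 0.022727)
-130*(-148 + O) = -130*(-148 + 1/44) = -130*(-6511/44) = 423215/22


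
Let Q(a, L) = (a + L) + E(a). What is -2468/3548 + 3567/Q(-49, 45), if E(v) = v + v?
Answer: -1075621/30158 ≈ -35.666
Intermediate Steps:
E(v) = 2*v
Q(a, L) = L + 3*a (Q(a, L) = (a + L) + 2*a = (L + a) + 2*a = L + 3*a)
-2468/3548 + 3567/Q(-49, 45) = -2468/3548 + 3567/(45 + 3*(-49)) = -2468*1/3548 + 3567/(45 - 147) = -617/887 + 3567/(-102) = -617/887 + 3567*(-1/102) = -617/887 - 1189/34 = -1075621/30158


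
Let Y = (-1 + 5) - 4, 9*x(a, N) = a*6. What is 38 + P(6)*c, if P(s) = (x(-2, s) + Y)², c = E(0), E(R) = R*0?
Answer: 38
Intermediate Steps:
E(R) = 0
x(a, N) = 2*a/3 (x(a, N) = (a*6)/9 = (6*a)/9 = 2*a/3)
Y = 0 (Y = 4 - 4 = 0)
c = 0
P(s) = 16/9 (P(s) = ((⅔)*(-2) + 0)² = (-4/3 + 0)² = (-4/3)² = 16/9)
38 + P(6)*c = 38 + (16/9)*0 = 38 + 0 = 38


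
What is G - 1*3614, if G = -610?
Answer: -4224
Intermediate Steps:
G - 1*3614 = -610 - 1*3614 = -610 - 3614 = -4224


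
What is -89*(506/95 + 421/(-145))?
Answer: -118815/551 ≈ -215.64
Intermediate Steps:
-89*(506/95 + 421/(-145)) = -89*(506*(1/95) + 421*(-1/145)) = -89*(506/95 - 421/145) = -89*1335/551 = -118815/551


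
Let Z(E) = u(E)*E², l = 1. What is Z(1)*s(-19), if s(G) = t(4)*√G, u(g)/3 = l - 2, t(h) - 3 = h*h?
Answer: -57*I*√19 ≈ -248.46*I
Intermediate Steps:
t(h) = 3 + h² (t(h) = 3 + h*h = 3 + h²)
u(g) = -3 (u(g) = 3*(1 - 2) = 3*(-1) = -3)
Z(E) = -3*E²
s(G) = 19*√G (s(G) = (3 + 4²)*√G = (3 + 16)*√G = 19*√G)
Z(1)*s(-19) = (-3*1²)*(19*√(-19)) = (-3*1)*(19*(I*√19)) = -57*I*√19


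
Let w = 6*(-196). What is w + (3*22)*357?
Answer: 22386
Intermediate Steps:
w = -1176
w + (3*22)*357 = -1176 + (3*22)*357 = -1176 + 66*357 = -1176 + 23562 = 22386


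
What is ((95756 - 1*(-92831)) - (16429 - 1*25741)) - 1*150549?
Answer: 47350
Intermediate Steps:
((95756 - 1*(-92831)) - (16429 - 1*25741)) - 1*150549 = ((95756 + 92831) - (16429 - 25741)) - 150549 = (188587 - 1*(-9312)) - 150549 = (188587 + 9312) - 150549 = 197899 - 150549 = 47350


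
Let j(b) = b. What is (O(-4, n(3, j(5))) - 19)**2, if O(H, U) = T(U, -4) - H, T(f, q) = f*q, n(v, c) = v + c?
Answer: 2209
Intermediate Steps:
n(v, c) = c + v
O(H, U) = -H - 4*U (O(H, U) = U*(-4) - H = -4*U - H = -H - 4*U)
(O(-4, n(3, j(5))) - 19)**2 = ((-1*(-4) - 4*(5 + 3)) - 19)**2 = ((4 - 4*8) - 19)**2 = ((4 - 32) - 19)**2 = (-28 - 19)**2 = (-47)**2 = 2209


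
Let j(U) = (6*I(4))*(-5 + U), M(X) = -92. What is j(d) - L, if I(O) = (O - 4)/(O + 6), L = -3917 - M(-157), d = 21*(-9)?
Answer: 3825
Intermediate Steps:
d = -189
L = -3825 (L = -3917 - 1*(-92) = -3917 + 92 = -3825)
I(O) = (-4 + O)/(6 + O)
j(U) = 0 (j(U) = (6*((-4 + 4)/(6 + 4)))*(-5 + U) = (6*(0/10))*(-5 + U) = (6*((⅒)*0))*(-5 + U) = (6*0)*(-5 + U) = 0*(-5 + U) = 0)
j(d) - L = 0 - 1*(-3825) = 0 + 3825 = 3825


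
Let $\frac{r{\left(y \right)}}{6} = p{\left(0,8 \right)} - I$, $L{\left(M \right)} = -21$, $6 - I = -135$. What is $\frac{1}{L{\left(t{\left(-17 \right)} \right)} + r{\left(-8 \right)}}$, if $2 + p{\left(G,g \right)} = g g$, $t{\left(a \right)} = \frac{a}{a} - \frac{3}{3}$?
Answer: $- \frac{1}{495} \approx -0.0020202$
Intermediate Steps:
$I = 141$ ($I = 6 - -135 = 6 + 135 = 141$)
$t{\left(a \right)} = 0$ ($t{\left(a \right)} = 1 - 1 = 0$)
$p{\left(G,g \right)} = -2 + g^{2}$ ($p{\left(G,g \right)} = -2 + g g = -2 + g^{2}$)
$r{\left(y \right)} = -474$ ($r{\left(y \right)} = 6 \left(\left(-2 + 8^{2}\right) - 141\right) = 6 \left(\left(-2 + 64\right) - 141\right) = 6 \left(62 - 141\right) = 6 \left(-79\right) = -474$)
$\frac{1}{L{\left(t{\left(-17 \right)} \right)} + r{\left(-8 \right)}} = \frac{1}{-21 - 474} = \frac{1}{-495} = - \frac{1}{495}$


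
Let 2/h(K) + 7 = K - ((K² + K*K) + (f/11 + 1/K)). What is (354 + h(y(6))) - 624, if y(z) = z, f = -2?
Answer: -1300722/4817 ≈ -270.03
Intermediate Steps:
h(K) = 2/(-75/11 + K - 1/K - 2*K²) (h(K) = 2/(-7 + (K - ((K² + K*K) + (-2/11 + 1/K)))) = 2/(-7 + (K - ((K² + K²) + (-2*1/11 + 1/K)))) = 2/(-7 + (K - (2*K² + (-2/11 + 1/K)))) = 2/(-7 + (K - (-2/11 + 1/K + 2*K²))) = 2/(-7 + (K + (2/11 - 1/K - 2*K²))) = 2/(-7 + (2/11 + K - 1/K - 2*K²)) = 2/(-75/11 + K - 1/K - 2*K²))
(354 + h(y(6))) - 624 = (354 - 22*6/(11 - 11*6² + 22*6³ + 75*6)) - 624 = (354 - 22*6/(11 - 11*36 + 22*216 + 450)) - 624 = (354 - 22*6/(11 - 396 + 4752 + 450)) - 624 = (354 - 22*6/4817) - 624 = (354 - 22*6*1/4817) - 624 = (354 - 132/4817) - 624 = 1705086/4817 - 624 = -1300722/4817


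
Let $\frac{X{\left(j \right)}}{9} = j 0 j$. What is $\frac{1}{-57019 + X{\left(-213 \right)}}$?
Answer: $- \frac{1}{57019} \approx -1.7538 \cdot 10^{-5}$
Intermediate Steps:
$X{\left(j \right)} = 0$ ($X{\left(j \right)} = 9 j 0 j = 9 \cdot 0 j = 9 \cdot 0 = 0$)
$\frac{1}{-57019 + X{\left(-213 \right)}} = \frac{1}{-57019 + 0} = \frac{1}{-57019} = - \frac{1}{57019}$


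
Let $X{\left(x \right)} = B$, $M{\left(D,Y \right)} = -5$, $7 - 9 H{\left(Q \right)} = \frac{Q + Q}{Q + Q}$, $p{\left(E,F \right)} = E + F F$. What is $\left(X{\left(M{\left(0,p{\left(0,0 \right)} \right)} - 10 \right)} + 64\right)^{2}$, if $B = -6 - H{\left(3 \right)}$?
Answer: $\frac{29584}{9} \approx 3287.1$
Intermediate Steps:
$p{\left(E,F \right)} = E + F^{2}$
$H{\left(Q \right)} = \frac{2}{3}$ ($H{\left(Q \right)} = \frac{7}{9} - \frac{\left(Q + Q\right) \frac{1}{Q + Q}}{9} = \frac{7}{9} - \frac{2 Q \frac{1}{2 Q}}{9} = \frac{7}{9} - \frac{1}{9} = \frac{2}{3}$)
$B = - \frac{20}{3}$ ($B = -6 - \frac{2}{3} = - \frac{20}{3} \approx -6.6667$)
$X{\left(x \right)} = - \frac{20}{3}$
$\left(X{\left(M{\left(0,p{\left(0,0 \right)} \right)} - 10 \right)} + 64\right)^{2} = \left(- \frac{20}{3} + 64\right)^{2} = \left(\frac{172}{3}\right)^{2} = \frac{29584}{9}$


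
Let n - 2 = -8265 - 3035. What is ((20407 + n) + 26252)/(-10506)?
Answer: -11787/3502 ≈ -3.3658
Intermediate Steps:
n = -11298 (n = 2 + (-8265 - 3035) = 2 - 11300 = -11298)
((20407 + n) + 26252)/(-10506) = ((20407 - 11298) + 26252)/(-10506) = (9109 + 26252)*(-1/10506) = 35361*(-1/10506) = -11787/3502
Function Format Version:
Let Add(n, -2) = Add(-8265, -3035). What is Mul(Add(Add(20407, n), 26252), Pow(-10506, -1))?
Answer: Rational(-11787, 3502) ≈ -3.3658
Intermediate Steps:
n = -11298 (n = Add(2, Add(-8265, -3035)) = Add(2, -11300) = -11298)
Mul(Add(Add(20407, n), 26252), Pow(-10506, -1)) = Mul(Add(Add(20407, -11298), 26252), Pow(-10506, -1)) = Mul(Add(9109, 26252), Rational(-1, 10506)) = Mul(35361, Rational(-1, 10506)) = Rational(-11787, 3502)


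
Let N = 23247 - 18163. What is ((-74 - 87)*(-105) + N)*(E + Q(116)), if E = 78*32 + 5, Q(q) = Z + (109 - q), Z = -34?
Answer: 54092940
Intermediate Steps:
Q(q) = 75 - q (Q(q) = -34 + (109 - q) = 75 - q)
E = 2501 (E = 2496 + 5 = 2501)
N = 5084
((-74 - 87)*(-105) + N)*(E + Q(116)) = ((-74 - 87)*(-105) + 5084)*(2501 + (75 - 1*116)) = (-161*(-105) + 5084)*(2501 + (75 - 116)) = (16905 + 5084)*(2501 - 41) = 21989*2460 = 54092940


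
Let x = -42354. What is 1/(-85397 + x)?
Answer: -1/127751 ≈ -7.8277e-6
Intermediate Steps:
1/(-85397 + x) = 1/(-85397 - 42354) = 1/(-127751) = -1/127751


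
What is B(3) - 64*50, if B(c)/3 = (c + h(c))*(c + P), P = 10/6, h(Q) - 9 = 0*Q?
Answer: -3032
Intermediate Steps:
h(Q) = 9 (h(Q) = 9 + 0*Q = 9 + 0 = 9)
P = 5/3 (P = 10*(⅙) = 5/3 ≈ 1.6667)
B(c) = 3*(9 + c)*(5/3 + c) (B(c) = 3*((c + 9)*(c + 5/3)) = 3*((9 + c)*(5/3 + c)) = 3*(9 + c)*(5/3 + c))
B(3) - 64*50 = (45 + 3*3² + 32*3) - 64*50 = (45 + 3*9 + 96) - 3200 = (45 + 27 + 96) - 3200 = 168 - 3200 = -3032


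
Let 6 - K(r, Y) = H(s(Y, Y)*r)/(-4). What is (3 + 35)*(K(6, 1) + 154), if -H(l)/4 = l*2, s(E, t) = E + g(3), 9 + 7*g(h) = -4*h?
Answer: 6992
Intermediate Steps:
g(h) = -9/7 - 4*h/7 (g(h) = -9/7 + (-4*h)/7 = -9/7 - 4*h/7)
s(E, t) = -3 + E (s(E, t) = E + (-9/7 - 4/7*3) = E + (-9/7 - 12/7) = E - 3 = -3 + E)
H(l) = -8*l (H(l) = -4*l*2 = -8*l)
K(r, Y) = 6 - 2*r*(-3 + Y) (K(r, Y) = 6 - (-8*(-3 + Y)*r)/(-4) = 6 - (-8*r*(-3 + Y))*(-1)/4 = 6 - 2*r*(-3 + Y))
(3 + 35)*(K(6, 1) + 154) = (3 + 35)*((6 - 2*6*(-3 + 1)) + 154) = 38*((6 - 2*6*(-2)) + 154) = 38*((6 + 24) + 154) = 38*(30 + 154) = 38*184 = 6992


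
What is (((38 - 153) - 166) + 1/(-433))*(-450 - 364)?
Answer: 99042636/433 ≈ 2.2874e+5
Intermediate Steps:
(((38 - 153) - 166) + 1/(-433))*(-450 - 364) = ((-115 - 166) - 1/433)*(-814) = (-281 - 1/433)*(-814) = -121674/433*(-814) = 99042636/433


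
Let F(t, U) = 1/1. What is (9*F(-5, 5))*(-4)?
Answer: -36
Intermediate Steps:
F(t, U) = 1 (F(t, U) = 1*1 = 1)
(9*F(-5, 5))*(-4) = (9*1)*(-4) = 9*(-4) = -36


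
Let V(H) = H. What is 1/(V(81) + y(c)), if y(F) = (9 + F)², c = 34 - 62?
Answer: 1/442 ≈ 0.0022624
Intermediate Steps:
c = -28
1/(V(81) + y(c)) = 1/(81 + (9 - 28)²) = 1/(81 + (-19)²) = 1/(81 + 361) = 1/442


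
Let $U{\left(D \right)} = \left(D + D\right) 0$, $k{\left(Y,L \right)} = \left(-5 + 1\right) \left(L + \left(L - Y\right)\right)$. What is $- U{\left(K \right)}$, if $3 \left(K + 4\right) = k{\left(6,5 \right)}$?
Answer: $0$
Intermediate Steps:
$k{\left(Y,L \right)} = - 8 L + 4 Y$ ($k{\left(Y,L \right)} = - 4 \left(- Y + 2 L\right) = - 8 L + 4 Y$)
$K = - \frac{28}{3}$ ($K = -4 + \frac{\left(-8\right) 5 + 4 \cdot 6}{3} = -4 + \frac{-40 + 24}{3} = -4 + \frac{1}{3} \left(-16\right) = -4 - \frac{16}{3} = - \frac{28}{3} \approx -9.3333$)
$U{\left(D \right)} = 0$ ($U{\left(D \right)} = 2 D 0 = 0$)
$- U{\left(K \right)} = \left(-1\right) 0 = 0$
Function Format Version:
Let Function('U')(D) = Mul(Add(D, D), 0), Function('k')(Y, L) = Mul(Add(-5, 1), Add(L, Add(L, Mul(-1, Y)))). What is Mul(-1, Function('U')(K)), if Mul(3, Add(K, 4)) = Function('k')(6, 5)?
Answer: 0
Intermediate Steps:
Function('k')(Y, L) = Add(Mul(-8, L), Mul(4, Y)) (Function('k')(Y, L) = Mul(-4, Add(Mul(-1, Y), Mul(2, L))) = Add(Mul(-8, L), Mul(4, Y)))
K = Rational(-28, 3) (K = Add(-4, Mul(Rational(1, 3), Add(Mul(-8, 5), Mul(4, 6)))) = Add(-4, Mul(Rational(1, 3), Add(-40, 24))) = Add(-4, Mul(Rational(1, 3), -16)) = Add(-4, Rational(-16, 3)) = Rational(-28, 3) ≈ -9.3333)
Function('U')(D) = 0 (Function('U')(D) = Mul(Mul(2, D), 0) = 0)
Mul(-1, Function('U')(K)) = Mul(-1, 0) = 0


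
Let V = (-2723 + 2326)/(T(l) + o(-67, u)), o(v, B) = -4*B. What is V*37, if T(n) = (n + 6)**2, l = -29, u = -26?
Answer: -14689/633 ≈ -23.205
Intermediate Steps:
T(n) = (6 + n)**2
V = -397/633 (V = (-2723 + 2326)/((6 - 29)**2 - 4*(-26)) = -397/((-23)**2 + 104) = -397/(529 + 104) = -397/633 ≈ -0.62717)
V*37 = -397/633*37 = -14689/633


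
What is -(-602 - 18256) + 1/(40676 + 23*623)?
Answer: 1037284291/55005 ≈ 18858.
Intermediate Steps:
-(-602 - 18256) + 1/(40676 + 23*623) = -1*(-18858) + 1/(40676 + 14329) = 18858 + 1/55005 = 1037284291/55005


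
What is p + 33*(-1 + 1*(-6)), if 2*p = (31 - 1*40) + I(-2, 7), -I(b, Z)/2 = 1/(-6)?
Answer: -706/3 ≈ -235.33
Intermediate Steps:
I(b, Z) = ⅓ (I(b, Z) = -2/(-6) = -2*(-⅙) = ⅓)
p = -13/3 (p = ((31 - 1*40) + ⅓)/2 = ((31 - 40) + ⅓)/2 = (-9 + ⅓)/2 = (½)*(-26/3) = -13/3 ≈ -4.3333)
p + 33*(-1 + 1*(-6)) = -13/3 + 33*(-1 + 1*(-6)) = -13/3 + 33*(-1 - 6) = -13/3 + 33*(-7) = -13/3 - 231 = -706/3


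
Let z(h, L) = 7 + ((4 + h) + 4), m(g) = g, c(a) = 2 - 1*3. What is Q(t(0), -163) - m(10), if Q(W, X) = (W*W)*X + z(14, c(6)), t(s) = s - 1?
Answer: -144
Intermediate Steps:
c(a) = -1 (c(a) = 2 - 3 = -1)
z(h, L) = 15 + h (z(h, L) = 7 + (8 + h) = 15 + h)
t(s) = -1 + s
Q(W, X) = 29 + X*W² (Q(W, X) = (W*W)*X + (15 + 14) = W²*X + 29 = X*W² + 29 = 29 + X*W²)
Q(t(0), -163) - m(10) = (29 - 163*(-1 + 0)²) - 1*10 = (29 - 163*(-1)²) - 10 = (29 - 163*1) - 10 = (29 - 163) - 10 = -134 - 10 = -144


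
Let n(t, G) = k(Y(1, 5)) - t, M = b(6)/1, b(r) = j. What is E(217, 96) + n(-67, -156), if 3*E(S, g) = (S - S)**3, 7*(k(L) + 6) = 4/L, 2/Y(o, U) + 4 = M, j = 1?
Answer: 421/7 ≈ 60.143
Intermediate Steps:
b(r) = 1
M = 1 (M = 1/1 = 1*1 = 1)
Y(o, U) = -2/3 (Y(o, U) = 2/(-4 + 1) = 2/(-3) = 2*(-1/3) = -2/3)
k(L) = -6 + 4/(7*L) (k(L) = -6 + (4/L)/7 = -6 + 4/(7*L))
E(S, g) = 0 (E(S, g) = (S - S)**3/3 = (1/3)*0**3 = (1/3)*0 = 0)
n(t, G) = -48/7 - t (n(t, G) = (-6 + 4/(7*(-2/3))) - t = (-6 + (4/7)*(-3/2)) - t = (-6 - 6/7) - t = -48/7 - t)
E(217, 96) + n(-67, -156) = 0 + (-48/7 - 1*(-67)) = 0 + (-48/7 + 67) = 0 + 421/7 = 421/7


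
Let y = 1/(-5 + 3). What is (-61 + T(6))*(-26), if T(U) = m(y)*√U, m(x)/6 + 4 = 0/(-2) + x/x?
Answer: 1586 + 468*√6 ≈ 2732.4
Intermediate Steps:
y = -½ (y = 1/(-2) = -½ ≈ -0.50000)
m(x) = -18 (m(x) = -24 + 6*(0/(-2) + x/x) = -24 + 6*(0*(-½) + 1) = -24 + 6*(0 + 1) = -24 + 6*1 = -24 + 6 = -18)
T(U) = -18*√U
(-61 + T(6))*(-26) = (-61 - 18*√6)*(-26) = 1586 + 468*√6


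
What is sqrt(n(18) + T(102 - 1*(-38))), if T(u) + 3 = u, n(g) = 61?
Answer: 3*sqrt(22) ≈ 14.071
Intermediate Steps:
T(u) = -3 + u
sqrt(n(18) + T(102 - 1*(-38))) = sqrt(61 + (-3 + (102 - 1*(-38)))) = sqrt(61 + (-3 + (102 + 38))) = sqrt(61 + (-3 + 140)) = sqrt(61 + 137) = sqrt(198) = 3*sqrt(22)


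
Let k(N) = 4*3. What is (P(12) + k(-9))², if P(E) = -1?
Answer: 121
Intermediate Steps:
k(N) = 12
(P(12) + k(-9))² = (-1 + 12)² = 11² = 121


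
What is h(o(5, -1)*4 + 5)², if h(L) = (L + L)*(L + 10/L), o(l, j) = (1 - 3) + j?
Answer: 13924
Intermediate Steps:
o(l, j) = -2 + j
h(L) = 2*L*(L + 10/L) (h(L) = (2*L)*(L + 10/L) = 2*L*(L + 10/L))
h(o(5, -1)*4 + 5)² = (20 + 2*((-2 - 1)*4 + 5)²)² = (20 + 2*(-3*4 + 5)²)² = (20 + 2*(-12 + 5)²)² = (20 + 2*(-7)²)² = (20 + 2*49)² = (20 + 98)² = 118² = 13924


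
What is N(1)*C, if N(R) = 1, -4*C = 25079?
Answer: -25079/4 ≈ -6269.8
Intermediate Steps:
C = -25079/4 (C = -¼*25079 = -25079/4 ≈ -6269.8)
N(1)*C = 1*(-25079/4) = -25079/4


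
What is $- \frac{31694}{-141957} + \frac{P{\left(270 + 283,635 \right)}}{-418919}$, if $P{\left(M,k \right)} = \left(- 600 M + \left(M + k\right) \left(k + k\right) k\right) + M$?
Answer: $- \frac{135943392459035}{59468484483} \approx -2286.0$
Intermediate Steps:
$P{\left(M,k \right)} = - 599 M + 2 k^{2} \left(M + k\right)$ ($P{\left(M,k \right)} = \left(- 600 M + \left(M + k\right) 2 k k\right) + M = \left(- 600 M + 2 k \left(M + k\right) k\right) + M = \left(- 600 M + 2 k^{2} \left(M + k\right)\right) + M = - 599 M + 2 k^{2} \left(M + k\right)$)
$- \frac{31694}{-141957} + \frac{P{\left(270 + 283,635 \right)}}{-418919} = - \frac{31694}{-141957} + \frac{- 599 \left(270 + 283\right) + 2 \cdot 635^{3} + 2 \left(270 + 283\right) 635^{2}}{-418919} = \left(-31694\right) \left(- \frac{1}{141957}\right) + \left(\left(-599\right) 553 + 2 \cdot 256047875 + 2 \cdot 553 \cdot 403225\right) \left(- \frac{1}{418919}\right) = \frac{31694}{141957} + \left(-331247 + 512095750 + 445966850\right) \left(- \frac{1}{418919}\right) = \frac{31694}{141957} + 957731353 \left(- \frac{1}{418919}\right) = \frac{31694}{141957} - \frac{957731353}{418919} = - \frac{135943392459035}{59468484483}$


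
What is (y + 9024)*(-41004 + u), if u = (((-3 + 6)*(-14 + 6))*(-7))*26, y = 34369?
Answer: -1589745948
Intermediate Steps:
u = 4368 (u = ((3*(-8))*(-7))*26 = -24*(-7)*26 = 168*26 = 4368)
(y + 9024)*(-41004 + u) = (34369 + 9024)*(-41004 + 4368) = 43393*(-36636) = -1589745948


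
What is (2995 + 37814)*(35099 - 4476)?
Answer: 1249694007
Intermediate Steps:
(2995 + 37814)*(35099 - 4476) = 40809*30623 = 1249694007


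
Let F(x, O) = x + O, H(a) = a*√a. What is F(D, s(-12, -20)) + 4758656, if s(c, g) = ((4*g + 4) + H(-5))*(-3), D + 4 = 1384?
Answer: 4760264 + 15*I*√5 ≈ 4.7603e+6 + 33.541*I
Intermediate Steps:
D = 1380 (D = -4 + 1384 = 1380)
H(a) = a^(3/2)
s(c, g) = -12 - 12*g + 15*I*√5 (s(c, g) = ((4*g + 4) + (-5)^(3/2))*(-3) = ((4 + 4*g) - 5*I*√5)*(-3) = (4 + 4*g - 5*I*√5)*(-3) = -12 - 12*g + 15*I*√5)
F(x, O) = O + x
F(D, s(-12, -20)) + 4758656 = ((-12 - 12*(-20) + 15*I*√5) + 1380) + 4758656 = ((-12 + 240 + 15*I*√5) + 1380) + 4758656 = ((228 + 15*I*√5) + 1380) + 4758656 = (1608 + 15*I*√5) + 4758656 = 4760264 + 15*I*√5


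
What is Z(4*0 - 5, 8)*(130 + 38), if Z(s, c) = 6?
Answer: 1008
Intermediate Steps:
Z(4*0 - 5, 8)*(130 + 38) = 6*(130 + 38) = 6*168 = 1008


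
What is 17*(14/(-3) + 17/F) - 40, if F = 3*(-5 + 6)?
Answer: -23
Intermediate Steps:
F = 3 (F = 3*1 = 3)
17*(14/(-3) + 17/F) - 40 = 17*(14/(-3) + 17/3) - 40 = 17*(14*(-⅓) + 17*(⅓)) - 40 = 17*(-14/3 + 17/3) - 40 = 17*1 - 40 = 17 - 40 = -23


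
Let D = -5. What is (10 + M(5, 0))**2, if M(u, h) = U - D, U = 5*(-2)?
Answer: 25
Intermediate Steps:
U = -10
M(u, h) = -5 (M(u, h) = -10 - 1*(-5) = -10 + 5 = -5)
(10 + M(5, 0))**2 = (10 - 5)**2 = 5**2 = 25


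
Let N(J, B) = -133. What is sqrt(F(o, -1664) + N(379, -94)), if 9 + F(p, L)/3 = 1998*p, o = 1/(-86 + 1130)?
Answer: I*sqrt(518926)/58 ≈ 12.42*I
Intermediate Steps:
o = 1/1044 ≈ 0.00095785
F(p, L) = -27 + 5994*p (F(p, L) = -27 + 3*(1998*p) = -27 + 5994*p)
sqrt(F(o, -1664) + N(379, -94)) = sqrt((-27 + 5994*(1/1044)) - 133) = sqrt((-27 + 333/58) - 133) = sqrt(-1233/58 - 133) = sqrt(-8947/58) = I*sqrt(518926)/58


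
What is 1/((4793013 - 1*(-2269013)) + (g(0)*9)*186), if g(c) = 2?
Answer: 1/7065374 ≈ 1.4154e-7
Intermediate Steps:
1/((4793013 - 1*(-2269013)) + (g(0)*9)*186) = 1/((4793013 - 1*(-2269013)) + (2*9)*186) = 1/((4793013 + 2269013) + 18*186) = 1/(7062026 + 3348) = 1/7065374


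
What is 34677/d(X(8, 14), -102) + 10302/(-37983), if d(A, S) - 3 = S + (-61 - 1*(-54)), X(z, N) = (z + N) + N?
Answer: -439409501/1342066 ≈ -327.41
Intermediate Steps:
X(z, N) = z + 2*N (X(z, N) = (N + z) + N = z + 2*N)
d(A, S) = -4 + S (d(A, S) = 3 + (S + (-61 - 1*(-54))) = 3 + (S + (-61 + 54)) = 3 + (S - 7) = 3 + (-7 + S) = -4 + S)
34677/d(X(8, 14), -102) + 10302/(-37983) = 34677/(-4 - 102) + 10302/(-37983) = 34677/(-106) + 10302*(-1/37983) = 34677*(-1/106) - 3434/12661 = -34677/106 - 3434/12661 = -439409501/1342066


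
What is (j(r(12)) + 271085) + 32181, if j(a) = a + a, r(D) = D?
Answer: 303290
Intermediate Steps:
j(a) = 2*a
(j(r(12)) + 271085) + 32181 = (2*12 + 271085) + 32181 = (24 + 271085) + 32181 = 271109 + 32181 = 303290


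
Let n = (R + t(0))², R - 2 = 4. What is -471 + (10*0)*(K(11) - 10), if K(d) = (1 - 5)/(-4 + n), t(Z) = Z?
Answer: -471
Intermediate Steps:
R = 6 (R = 2 + 4 = 6)
n = 36 (n = (6 + 0)² = 6² = 36)
K(d) = -⅛ (K(d) = (1 - 5)/(-4 + 36) = -4/32 = -4*1/32 = -⅛)
-471 + (10*0)*(K(11) - 10) = -471 + (10*0)*(-⅛ - 10) = -471 + 0*(-81/8) = -471 + 0 = -471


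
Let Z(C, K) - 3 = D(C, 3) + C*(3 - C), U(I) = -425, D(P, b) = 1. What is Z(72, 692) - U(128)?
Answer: -4539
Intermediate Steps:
Z(C, K) = 4 + C*(3 - C) (Z(C, K) = 3 + (1 + C*(3 - C)) = 4 + C*(3 - C))
Z(72, 692) - U(128) = (4 - 1*72² + 3*72) - 1*(-425) = (4 - 1*5184 + 216) + 425 = (4 - 5184 + 216) + 425 = -4964 + 425 = -4539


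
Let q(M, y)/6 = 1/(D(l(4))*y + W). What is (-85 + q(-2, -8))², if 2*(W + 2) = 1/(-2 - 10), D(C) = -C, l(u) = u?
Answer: 3717462841/516961 ≈ 7191.0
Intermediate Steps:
W = -49/24 (W = -2 + 1/(2*(-2 - 10)) = -2 + (½)/(-12) = -2 + (½)*(-1/12) = -2 - 1/24 = -49/24 ≈ -2.0417)
q(M, y) = 6/(-49/24 - 4*y) (q(M, y) = 6/((-1*4)*y - 49/24) = 6/(-4*y - 49/24) = 6/(-49/24 - 4*y))
(-85 + q(-2, -8))² = (-85 - 144/(49 + 96*(-8)))² = (-85 - 144/(49 - 768))² = (-85 - 144/(-719))² = (-85 - 144*(-1/719))² = (-85 + 144/719)² = (-60971/719)² = 3717462841/516961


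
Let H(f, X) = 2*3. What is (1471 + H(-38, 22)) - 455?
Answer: 1022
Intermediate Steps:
H(f, X) = 6
(1471 + H(-38, 22)) - 455 = (1471 + 6) - 455 = 1477 - 455 = 1022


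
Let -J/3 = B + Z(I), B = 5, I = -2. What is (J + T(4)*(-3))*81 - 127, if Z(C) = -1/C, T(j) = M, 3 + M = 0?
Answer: -1469/2 ≈ -734.50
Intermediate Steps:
M = -3 (M = -3 + 0 = -3)
T(j) = -3
J = -33/2 (J = -3*(5 - 1/(-2)) = -3*(5 - 1*(-1/2)) = -3*(5 + 1/2) = -3*11/2 = -33/2 ≈ -16.500)
(J + T(4)*(-3))*81 - 127 = (-33/2 - 3*(-3))*81 - 127 = (-33/2 + 9)*81 - 127 = -15/2*81 - 127 = -1215/2 - 127 = -1469/2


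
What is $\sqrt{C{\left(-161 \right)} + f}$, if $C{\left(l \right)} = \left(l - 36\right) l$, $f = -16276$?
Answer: $\sqrt{15441} \approx 124.26$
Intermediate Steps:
$C{\left(l \right)} = l \left(-36 + l\right)$ ($C{\left(l \right)} = \left(-36 + l\right) l = l \left(-36 + l\right)$)
$\sqrt{C{\left(-161 \right)} + f} = \sqrt{- 161 \left(-36 - 161\right) - 16276} = \sqrt{\left(-161\right) \left(-197\right) - 16276} = \sqrt{31717 - 16276} = \sqrt{15441}$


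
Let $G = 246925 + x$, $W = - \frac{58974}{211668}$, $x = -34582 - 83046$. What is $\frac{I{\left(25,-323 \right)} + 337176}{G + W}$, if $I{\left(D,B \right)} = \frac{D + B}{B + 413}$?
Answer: $\frac{535265015338}{205259838165} \approx 2.6077$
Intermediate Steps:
$x = -117628$
$I{\left(D,B \right)} = \frac{B + D}{413 + B}$
$W = - \frac{9829}{35278}$ ($W = \left(-58974\right) \frac{1}{211668} = - \frac{9829}{35278} \approx -0.27862$)
$G = 129297$ ($G = 246925 - 117628 = 129297$)
$\frac{I{\left(25,-323 \right)} + 337176}{G + W} = \frac{\frac{-323 + 25}{413 - 323} + 337176}{129297 - \frac{9829}{35278}} = \frac{\frac{1}{90} \left(-298\right) + 337176}{\frac{4561329737}{35278}} = \left(\frac{1}{90} \left(-298\right) + 337176\right) \frac{35278}{4561329737} = \left(- \frac{149}{45} + 337176\right) \frac{35278}{4561329737} = \frac{15172771}{45} \cdot \frac{35278}{4561329737} = \frac{535265015338}{205259838165}$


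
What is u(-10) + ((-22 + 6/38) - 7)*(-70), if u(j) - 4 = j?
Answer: 38246/19 ≈ 2012.9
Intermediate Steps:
u(j) = 4 + j
u(-10) + ((-22 + 6/38) - 7)*(-70) = (4 - 10) + ((-22 + 6/38) - 7)*(-70) = -6 + ((-22 + 6*(1/38)) - 7)*(-70) = -6 + ((-22 + 3/19) - 7)*(-70) = -6 + (-415/19 - 7)*(-70) = -6 - 548/19*(-70) = -6 + 38360/19 = 38246/19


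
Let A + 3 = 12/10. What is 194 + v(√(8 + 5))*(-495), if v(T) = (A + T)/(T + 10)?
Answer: 10741/29 - 1947*√13/29 ≈ 128.31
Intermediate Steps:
A = -9/5 (A = -3 + 12/10 = -3 + 12*(⅒) = -3 + 6/5 = -9/5 ≈ -1.8000)
v(T) = (-9/5 + T)/(10 + T) (v(T) = (-9/5 + T)/(T + 10) = (-9/5 + T)/(10 + T))
194 + v(√(8 + 5))*(-495) = 194 + ((-9/5 + √(8 + 5))/(10 + √(8 + 5)))*(-495) = 194 + ((-9/5 + √13)/(10 + √13))*(-495) = 194 - 495*(-9/5 + √13)/(10 + √13)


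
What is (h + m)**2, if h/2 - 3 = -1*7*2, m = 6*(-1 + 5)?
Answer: 4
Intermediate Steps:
m = 24 (m = 6*4 = 24)
h = -22 (h = 6 + 2*(-1*7*2) = 6 + 2*(-7*2) = 6 + 2*(-14) = 6 - 28 = -22)
(h + m)**2 = (-22 + 24)**2 = 2**2 = 4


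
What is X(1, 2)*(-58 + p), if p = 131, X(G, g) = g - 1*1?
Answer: 73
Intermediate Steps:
X(G, g) = -1 + g (X(G, g) = g - 1 = -1 + g)
X(1, 2)*(-58 + p) = (-1 + 2)*(-58 + 131) = 1*73 = 73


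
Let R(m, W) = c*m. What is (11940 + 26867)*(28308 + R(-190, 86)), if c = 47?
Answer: 752002046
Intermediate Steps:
R(m, W) = 47*m
(11940 + 26867)*(28308 + R(-190, 86)) = (11940 + 26867)*(28308 + 47*(-190)) = 38807*(28308 - 8930) = 38807*19378 = 752002046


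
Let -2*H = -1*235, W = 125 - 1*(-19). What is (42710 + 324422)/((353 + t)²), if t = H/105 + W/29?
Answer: 544649133168/191288143225 ≈ 2.8473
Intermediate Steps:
W = 144 (W = 125 + 19 = 144)
H = 235/2 (H = -(-1)*235/2 = -½*(-235) = 235/2 ≈ 117.50)
t = 7411/1218 (t = (235/2)/105 + 144/29 = (235/2)*(1/105) + 144*(1/29) = 47/42 + 144/29 = 7411/1218 ≈ 6.0846)
(42710 + 324422)/((353 + t)²) = (42710 + 324422)/((353 + 7411/1218)²) = 367132/((437365/1218)²) = 367132/(191288143225/1483524) = 367132*(1483524/191288143225) = 544649133168/191288143225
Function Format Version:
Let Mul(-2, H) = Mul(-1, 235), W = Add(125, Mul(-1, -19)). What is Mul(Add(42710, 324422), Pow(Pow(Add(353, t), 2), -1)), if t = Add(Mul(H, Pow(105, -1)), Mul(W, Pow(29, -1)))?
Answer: Rational(544649133168, 191288143225) ≈ 2.8473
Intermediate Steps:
W = 144 (W = Add(125, 19) = 144)
H = Rational(235, 2) (H = Mul(Rational(-1, 2), Mul(-1, 235)) = Mul(Rational(-1, 2), -235) = Rational(235, 2) ≈ 117.50)
t = Rational(7411, 1218) (t = Add(Mul(Rational(235, 2), Pow(105, -1)), Mul(144, Pow(29, -1))) = Add(Mul(Rational(235, 2), Rational(1, 105)), Mul(144, Rational(1, 29))) = Add(Rational(47, 42), Rational(144, 29)) = Rational(7411, 1218) ≈ 6.0846)
Mul(Add(42710, 324422), Pow(Pow(Add(353, t), 2), -1)) = Mul(Add(42710, 324422), Pow(Pow(Add(353, Rational(7411, 1218)), 2), -1)) = Mul(367132, Pow(Pow(Rational(437365, 1218), 2), -1)) = Mul(367132, Pow(Rational(191288143225, 1483524), -1)) = Mul(367132, Rational(1483524, 191288143225)) = Rational(544649133168, 191288143225)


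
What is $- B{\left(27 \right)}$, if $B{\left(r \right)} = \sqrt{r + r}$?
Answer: $- 3 \sqrt{6} \approx -7.3485$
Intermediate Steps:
$B{\left(r \right)} = \sqrt{2} \sqrt{r}$ ($B{\left(r \right)} = \sqrt{2 r} = \sqrt{2} \sqrt{r}$)
$- B{\left(27 \right)} = - \sqrt{2} \sqrt{27} = - \sqrt{2} \cdot 3 \sqrt{3} = - 3 \sqrt{6}$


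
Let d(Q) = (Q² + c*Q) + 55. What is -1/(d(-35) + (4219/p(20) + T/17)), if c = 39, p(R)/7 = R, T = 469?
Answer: 2380/64917 ≈ 0.036662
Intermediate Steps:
p(R) = 7*R
d(Q) = 55 + Q² + 39*Q (d(Q) = (Q² + 39*Q) + 55 = 55 + Q² + 39*Q)
-1/(d(-35) + (4219/p(20) + T/17)) = -1/((55 + (-35)² + 39*(-35)) + (4219/((7*20)) + 469/17)) = -1/((55 + 1225 - 1365) + (4219/140 + 469*(1/17))) = -1/(-85 + (4219*(1/140) + 469/17)) = -1/(-85 + (4219/140 + 469/17)) = -1/(-85 + 137383/2380) = -1/(-64917/2380) = -1*(-2380/64917) = 2380/64917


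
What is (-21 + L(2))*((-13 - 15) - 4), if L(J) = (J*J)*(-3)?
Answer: 1056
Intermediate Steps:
L(J) = -3*J² (L(J) = J²*(-3) = -3*J²)
(-21 + L(2))*((-13 - 15) - 4) = (-21 - 3*2²)*((-13 - 15) - 4) = (-21 - 3*4)*(-28 - 4) = (-21 - 12)*(-32) = -33*(-32) = 1056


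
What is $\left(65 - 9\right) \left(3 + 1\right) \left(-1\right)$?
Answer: $-224$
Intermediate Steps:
$\left(65 - 9\right) \left(3 + 1\right) \left(-1\right) = 56 \cdot 4 \left(-1\right) = 56 \left(-4\right) = -224$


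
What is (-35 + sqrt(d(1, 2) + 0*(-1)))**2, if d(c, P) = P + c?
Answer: (35 - sqrt(3))**2 ≈ 1106.8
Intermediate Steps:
(-35 + sqrt(d(1, 2) + 0*(-1)))**2 = (-35 + sqrt((2 + 1) + 0*(-1)))**2 = (-35 + sqrt(3 + 0))**2 = (-35 + sqrt(3))**2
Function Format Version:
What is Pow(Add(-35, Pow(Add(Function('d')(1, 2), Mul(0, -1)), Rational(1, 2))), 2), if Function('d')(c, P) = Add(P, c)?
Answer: Pow(Add(35, Mul(-1, Pow(3, Rational(1, 2)))), 2) ≈ 1106.8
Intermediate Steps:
Pow(Add(-35, Pow(Add(Function('d')(1, 2), Mul(0, -1)), Rational(1, 2))), 2) = Pow(Add(-35, Pow(Add(Add(2, 1), Mul(0, -1)), Rational(1, 2))), 2) = Pow(Add(-35, Pow(Add(3, 0), Rational(1, 2))), 2) = Pow(Add(-35, Pow(3, Rational(1, 2))), 2)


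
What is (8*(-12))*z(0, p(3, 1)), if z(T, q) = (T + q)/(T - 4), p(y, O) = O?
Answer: 24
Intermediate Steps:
z(T, q) = (T + q)/(-4 + T)
(8*(-12))*z(0, p(3, 1)) = (8*(-12))*((0 + 1)/(-4 + 0)) = -96/(-4) = -(-24) = -96*(-1/4) = 24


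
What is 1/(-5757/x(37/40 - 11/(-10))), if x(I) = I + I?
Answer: -27/38380 ≈ -0.00070349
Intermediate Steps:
x(I) = 2*I
1/(-5757/x(37/40 - 11/(-10))) = 1/(-5757*1/(2*(37/40 - 11/(-10)))) = 1/(-5757*1/(2*(37*(1/40) - 11*(-⅒)))) = 1/(-5757*1/(2*(37/40 + 11/10))) = 1/(-5757/(2*(81/40))) = 1/(-5757/81/20) = 1/(-5757*20/81) = 1/(-38380/27) = -27/38380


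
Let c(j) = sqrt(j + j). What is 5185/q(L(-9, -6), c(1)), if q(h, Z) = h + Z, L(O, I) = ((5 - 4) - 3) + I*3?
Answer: -51850/199 - 5185*sqrt(2)/398 ≈ -278.98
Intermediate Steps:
c(j) = sqrt(2)*sqrt(j) (c(j) = sqrt(2*j) = sqrt(2)*sqrt(j))
L(O, I) = -2 + 3*I (L(O, I) = (1 - 3) + 3*I = -2 + 3*I)
q(h, Z) = Z + h
5185/q(L(-9, -6), c(1)) = 5185/(sqrt(2)*sqrt(1) + (-2 + 3*(-6))) = 5185/(sqrt(2)*1 + (-2 - 18)) = 5185/(sqrt(2) - 20) = 5185/(-20 + sqrt(2))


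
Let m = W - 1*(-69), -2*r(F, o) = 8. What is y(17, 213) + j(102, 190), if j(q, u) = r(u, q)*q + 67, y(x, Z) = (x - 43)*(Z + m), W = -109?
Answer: -4839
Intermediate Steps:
r(F, o) = -4 (r(F, o) = -1/2*8 = -4)
m = -40 (m = -109 - 1*(-69) = -109 + 69 = -40)
y(x, Z) = (-43 + x)*(-40 + Z) (y(x, Z) = (x - 43)*(Z - 40) = (-43 + x)*(-40 + Z))
j(q, u) = 67 - 4*q (j(q, u) = -4*q + 67 = 67 - 4*q)
y(17, 213) + j(102, 190) = (1720 - 43*213 - 40*17 + 213*17) + (67 - 4*102) = (1720 - 9159 - 680 + 3621) + (67 - 408) = -4498 - 341 = -4839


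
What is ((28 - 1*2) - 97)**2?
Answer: 5041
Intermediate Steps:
((28 - 1*2) - 97)**2 = ((28 - 2) - 97)**2 = (26 - 97)**2 = (-71)**2 = 5041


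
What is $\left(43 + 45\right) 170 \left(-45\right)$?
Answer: $-673200$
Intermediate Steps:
$\left(43 + 45\right) 170 \left(-45\right) = 88 \cdot 170 \left(-45\right) = 14960 \left(-45\right) = -673200$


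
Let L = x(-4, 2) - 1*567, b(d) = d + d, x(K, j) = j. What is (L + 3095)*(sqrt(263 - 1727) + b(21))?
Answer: 106260 + 5060*I*sqrt(366) ≈ 1.0626e+5 + 96804.0*I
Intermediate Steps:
b(d) = 2*d
L = -565 (L = 2 - 1*567 = 2 - 567 = -565)
(L + 3095)*(sqrt(263 - 1727) + b(21)) = (-565 + 3095)*(sqrt(263 - 1727) + 2*21) = 2530*(sqrt(-1464) + 42) = 2530*(2*I*sqrt(366) + 42) = 2530*(42 + 2*I*sqrt(366)) = 106260 + 5060*I*sqrt(366)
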